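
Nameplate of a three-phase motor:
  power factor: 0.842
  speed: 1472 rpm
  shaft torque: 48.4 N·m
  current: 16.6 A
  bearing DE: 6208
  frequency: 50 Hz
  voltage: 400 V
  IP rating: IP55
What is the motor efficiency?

77.0 %

ω = 2π × 1472/60 = 154.1 rad/s; P_out = τω = 48.4 × 154.1 = 7458 W
P_in = √3·V_L·I_L·cosφ = 1.732 × 400 × 16.6 × 0.842 = 9683 W
η = P_out / P_in = 7458 / 9683 = 0.770 = 77.0%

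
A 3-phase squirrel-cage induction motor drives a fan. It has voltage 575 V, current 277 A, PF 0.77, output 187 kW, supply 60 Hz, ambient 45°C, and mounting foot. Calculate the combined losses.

P_in = √3·V·I·cosφ = 1.732×575×277×0.77 = 212416 W
P_out = 187000 W
Losses = P_in − P_out = 212416 − 187000 = 25416 W

25.4 kW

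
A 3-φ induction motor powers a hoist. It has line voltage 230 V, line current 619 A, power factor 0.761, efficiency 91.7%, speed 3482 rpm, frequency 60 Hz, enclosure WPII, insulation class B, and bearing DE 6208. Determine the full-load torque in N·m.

P_in = √3·V·I·cosφ = 1.732 × 230 × 619 × 0.761 = 187651 W
P_out = η·P_in = 0.917 × 187651 = 172076 W
n = 3482 rpm
ω = 2π×3482/60 = 364.6 rad/s
τ = P_out/ω = 172076/364.6 = 472 N·m

472 N·m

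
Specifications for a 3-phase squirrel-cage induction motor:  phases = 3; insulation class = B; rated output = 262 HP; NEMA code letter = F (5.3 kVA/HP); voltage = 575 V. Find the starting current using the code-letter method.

1390 A

S_LR = 5.3 × 262 = 1388.6 kVA
I_LR = S_LR/(√3·V_L) = 1388600/(1.732×575) = 1390 A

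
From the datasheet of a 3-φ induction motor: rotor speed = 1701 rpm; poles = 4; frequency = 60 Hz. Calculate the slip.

5.5 %

n_s = 120f/p = 120×60/4 = 1800 rpm
s = (n_s − n)/n_s = (1800 − 1701)/1800 = 0.0550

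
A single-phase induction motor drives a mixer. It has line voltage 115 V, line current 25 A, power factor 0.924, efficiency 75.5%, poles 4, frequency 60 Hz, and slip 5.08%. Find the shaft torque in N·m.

11.2 N·m

P_in = V·I·cosφ = 115 × 25 × 0.924 = 2657 W
P_out = η·P_in = 0.755 × 2657 = 2006 W
n_s = 120×60/4 = 1800 rpm; n = 1800×(1−0.0508) = 1709 rpm
ω = 2π×1709/60 = 179 rad/s
τ = P_out/ω = 2006/179 = 11.2 N·m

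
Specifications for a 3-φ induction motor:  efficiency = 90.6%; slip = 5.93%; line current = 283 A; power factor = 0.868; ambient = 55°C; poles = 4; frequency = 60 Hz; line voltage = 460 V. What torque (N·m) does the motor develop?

1000 N·m

P_in = √3·V·I·cosφ = 1.732 × 460 × 283 × 0.868 = 195709 W
P_out = η·P_in = 0.906 × 195709 = 177312 W
n_s = 120×60/4 = 1800 rpm; n = 1800×(1−0.0593) = 1693 rpm
ω = 2π×1693/60 = 177.3 rad/s
τ = P_out/ω = 177312/177.3 = 1000 N·m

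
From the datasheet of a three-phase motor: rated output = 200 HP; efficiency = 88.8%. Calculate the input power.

168 kW

P_out = 200 × 746 = 149200 W
P_in = P_out/η = 149200/0.888 = 168018 W = 168 kW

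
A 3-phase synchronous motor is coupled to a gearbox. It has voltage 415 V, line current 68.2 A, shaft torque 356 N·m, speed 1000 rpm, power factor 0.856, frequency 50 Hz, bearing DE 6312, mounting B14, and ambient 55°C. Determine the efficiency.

88.8 %

ω = 2π × 1000/60 = 104.7 rad/s; P_out = τω = 356 × 104.7 = 37273 W
P_in = √3·V_L·I_L·cosφ = 1.732 × 415 × 68.2 × 0.856 = 41962 W
η = P_out / P_in = 37273 / 41962 = 0.888 = 88.8%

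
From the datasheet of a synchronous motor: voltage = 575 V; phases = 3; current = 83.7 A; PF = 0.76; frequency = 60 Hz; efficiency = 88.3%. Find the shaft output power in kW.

P_in = √3·V·I·cosφ = 1.732 × 575 × 83.7 × 0.76 = 63351 W
P_out = η·P_in = 0.883 × 63351 = 55939 W

55.9 kW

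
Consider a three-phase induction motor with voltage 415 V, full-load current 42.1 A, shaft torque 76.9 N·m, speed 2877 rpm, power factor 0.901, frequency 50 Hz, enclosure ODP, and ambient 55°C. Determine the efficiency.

85.0 %

ω = 2π × 2877/60 = 301.3 rad/s; P_out = τω = 76.9 × 301.3 = 23170 W
P_in = √3·V_L·I_L·cosφ = 1.732 × 415 × 42.1 × 0.901 = 27265 W
η = P_out / P_in = 23170 / 27265 = 0.850 = 85.0%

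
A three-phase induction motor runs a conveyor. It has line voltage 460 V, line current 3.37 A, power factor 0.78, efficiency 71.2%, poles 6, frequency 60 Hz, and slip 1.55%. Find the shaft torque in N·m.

P_in = √3·V·I·cosφ = 1.732 × 460 × 3.37 × 0.78 = 2094 W
P_out = η·P_in = 0.712 × 2094 = 1491 W
n_s = 120×60/6 = 1200 rpm; n = 1200×(1−0.0155) = 1181 rpm
ω = 2π×1181/60 = 123.7 rad/s
τ = P_out/ω = 1491/123.7 = 12.1 N·m

12.1 N·m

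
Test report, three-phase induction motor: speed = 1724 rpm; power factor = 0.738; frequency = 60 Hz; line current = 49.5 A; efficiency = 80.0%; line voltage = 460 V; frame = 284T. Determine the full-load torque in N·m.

129 N·m

P_in = √3·V·I·cosφ = 1.732 × 460 × 49.5 × 0.738 = 29105 W
P_out = η·P_in = 0.8 × 29105 = 23284 W
n = 1724 rpm
ω = 2π×1724/60 = 180.5 rad/s
τ = P_out/ω = 23284/180.5 = 129 N·m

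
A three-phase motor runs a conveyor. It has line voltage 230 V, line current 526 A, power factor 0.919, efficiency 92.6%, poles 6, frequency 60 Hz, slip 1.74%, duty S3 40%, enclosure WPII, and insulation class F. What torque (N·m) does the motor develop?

P_in = √3·V·I·cosφ = 1.732 × 230 × 526 × 0.919 = 192565 W
P_out = η·P_in = 0.926 × 192565 = 178315 W
n_s = 120×60/6 = 1200 rpm; n = 1200×(1−0.0174) = 1179 rpm
ω = 2π×1179/60 = 123.5 rad/s
τ = P_out/ω = 178315/123.5 = 1440 N·m

1440 N·m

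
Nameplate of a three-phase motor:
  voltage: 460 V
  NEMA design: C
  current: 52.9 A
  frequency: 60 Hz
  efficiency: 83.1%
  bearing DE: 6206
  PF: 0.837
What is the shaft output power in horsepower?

39.3 HP

P_in = √3·V·I·cosφ = 1.732 × 460 × 52.9 × 0.837 = 35277 W
P_out = η·P_in = 0.831 × 35277 = 29315 W
= 29315/746 = 39.3 HP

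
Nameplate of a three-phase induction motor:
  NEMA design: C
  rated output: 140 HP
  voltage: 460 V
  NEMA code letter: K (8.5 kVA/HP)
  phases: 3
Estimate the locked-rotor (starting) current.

1490 A

S_LR = 8.5 × 140 = 1190 kVA
I_LR = S_LR/(√3·V_L) = 1190000/(1.732×460) = 1490 A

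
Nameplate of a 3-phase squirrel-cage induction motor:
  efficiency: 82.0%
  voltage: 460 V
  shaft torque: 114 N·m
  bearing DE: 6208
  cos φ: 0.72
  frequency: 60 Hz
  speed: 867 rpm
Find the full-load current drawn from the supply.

22 A

ω = 2π×867/60 = 90.79 rad/s; P_out = τω = 114 × 90.79 = 10350 W
P_in = P_out / η = 10350 / 0.820 = 12622 W
I_L = P_in / (√3·V_L·cosφ) = 12622 / (1.732 × 460 × 0.72) = 22 A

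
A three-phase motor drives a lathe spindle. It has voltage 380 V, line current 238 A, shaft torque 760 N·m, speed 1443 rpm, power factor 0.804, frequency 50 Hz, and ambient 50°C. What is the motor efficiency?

91.2 %

ω = 2π × 1443/60 = 151.1 rad/s; P_out = τω = 760 × 151.1 = 114836 W
P_in = √3·V_L·I_L·cosφ = 1.732 × 380 × 238 × 0.804 = 125940 W
η = P_out / P_in = 114836 / 125940 = 0.912 = 91.2%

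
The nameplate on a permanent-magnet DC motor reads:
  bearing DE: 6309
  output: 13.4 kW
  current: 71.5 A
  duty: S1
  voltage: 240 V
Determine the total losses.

3760 W

P_in = V·I = 240×71.5 = 17160 W
P_out = 13400 W
Losses = P_in − P_out = 17160 − 13400 = 3760 W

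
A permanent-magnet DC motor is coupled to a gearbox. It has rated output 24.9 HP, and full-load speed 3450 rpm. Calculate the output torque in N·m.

P_out = 24.9 × 746 = 18575 W
ω = 2π × 3450/60 = 361.3 rad/s
τ = P_out/ω = 18575/361.3 = 51.4 N·m

51.4 N·m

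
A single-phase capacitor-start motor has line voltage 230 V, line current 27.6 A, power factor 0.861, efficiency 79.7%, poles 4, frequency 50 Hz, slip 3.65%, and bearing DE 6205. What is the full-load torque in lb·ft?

P_in = V·I·cosφ = 230 × 27.6 × 0.861 = 5466 W
P_out = η·P_in = 0.797 × 5466 = 4356 W
n_s = 120×50/4 = 1500 rpm; n = 1500×(1−0.0365) = 1445 rpm
ω = 2π×1445/60 = 151.3 rad/s
τ = P_out/ω = 4356/151.3 = 28.79 N·m
In lb·ft: 28.79/1.356 = 21.2 lb·ft

21.2 lb·ft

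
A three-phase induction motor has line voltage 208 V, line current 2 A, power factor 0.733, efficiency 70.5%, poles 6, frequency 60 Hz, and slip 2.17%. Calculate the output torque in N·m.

P_in = √3·V·I·cosφ = 1.732 × 208 × 2 × 0.733 = 528 W
P_out = η·P_in = 0.705 × 528 = 372 W
n_s = 120×60/6 = 1200 rpm; n = 1200×(1−0.0217) = 1174 rpm
ω = 2π×1174/60 = 122.9 rad/s
τ = P_out/ω = 372/122.9 = 3.03 N·m

3.03 N·m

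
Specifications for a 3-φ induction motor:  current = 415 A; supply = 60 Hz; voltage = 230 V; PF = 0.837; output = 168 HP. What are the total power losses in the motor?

P_in = √3·V·I·cosφ = 1.732×230×415×0.837 = 138372 W
P_out = 168×746 = 125328 W
Losses = P_in − P_out = 138372 − 125328 = 13044 W

13 kW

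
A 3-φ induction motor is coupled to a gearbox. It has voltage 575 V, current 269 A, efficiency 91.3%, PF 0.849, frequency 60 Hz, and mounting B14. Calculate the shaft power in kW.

208 kW

P_in = √3·V·I·cosφ = 1.732 × 575 × 269 × 0.849 = 227445 W
P_out = η·P_in = 0.913 × 227445 = 207657 W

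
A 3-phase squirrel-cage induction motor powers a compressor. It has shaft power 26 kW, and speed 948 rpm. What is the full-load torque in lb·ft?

193 lb·ft

ω = 2π × 948/60 = 99.27 rad/s
τ = P/ω = 26000/99.27 = 261.9 N·m
In lb·ft: 261.9/1.356 = 193 lb·ft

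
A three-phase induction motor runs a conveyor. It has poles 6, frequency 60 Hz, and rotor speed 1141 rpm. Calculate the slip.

n_s = 120f/p = 120×60/6 = 1200 rpm
s = (n_s − n)/n_s = (1200 − 1141)/1200 = 0.0492

4.92 %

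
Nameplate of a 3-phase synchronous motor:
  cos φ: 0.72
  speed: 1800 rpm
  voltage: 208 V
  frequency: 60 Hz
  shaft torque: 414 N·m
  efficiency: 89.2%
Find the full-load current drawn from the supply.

ω = 2π×1800/60 = 188.5 rad/s; P_out = τω = 414 × 188.5 = 78039 W
P_in = P_out / η = 78039 / 0.892 = 87488 W
I_L = P_in / (√3·V_L·cosφ) = 87488 / (1.732 × 208 × 0.72) = 337 A

337 A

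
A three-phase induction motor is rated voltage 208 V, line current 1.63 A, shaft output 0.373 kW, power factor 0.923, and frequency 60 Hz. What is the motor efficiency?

68.8 %

P_out = 0.373 kW = 373 W
P_in = √3·V_L·I_L·cosφ = 1.732 × 208 × 1.63 × 0.923 = 542 W
η = P_out / P_in = 373 / 542 = 0.688 = 68.8%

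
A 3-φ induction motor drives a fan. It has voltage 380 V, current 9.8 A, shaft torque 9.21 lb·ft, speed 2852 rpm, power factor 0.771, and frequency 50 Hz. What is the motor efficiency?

τ = 9.21 lb·ft × 1.356 = 12.49 N·m
ω = 2π × 2852/60 = 298.7 rad/s; P_out = τω = 12.49 × 298.7 = 3731 W
P_in = √3·V_L·I_L·cosφ = 1.732 × 380 × 9.8 × 0.771 = 4973 W
η = P_out / P_in = 3731 / 4973 = 0.750 = 75.0%

75.0 %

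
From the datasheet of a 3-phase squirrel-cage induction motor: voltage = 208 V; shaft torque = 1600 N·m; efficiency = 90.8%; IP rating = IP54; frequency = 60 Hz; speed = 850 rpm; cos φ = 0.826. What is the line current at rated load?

527 A

ω = 2π×850/60 = 89.01 rad/s; P_out = τω = 1600 × 89.01 = 142416 W
P_in = P_out / η = 142416 / 0.908 = 156846 W
I_L = P_in / (√3·V_L·cosφ) = 156846 / (1.732 × 208 × 0.826) = 527 A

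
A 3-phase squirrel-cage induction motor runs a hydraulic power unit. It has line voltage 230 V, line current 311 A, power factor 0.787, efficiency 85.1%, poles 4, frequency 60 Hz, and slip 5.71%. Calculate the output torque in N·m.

467 N·m

P_in = √3·V·I·cosφ = 1.732 × 230 × 311 × 0.787 = 97501 W
P_out = η·P_in = 0.851 × 97501 = 82973 W
n_s = 120×60/4 = 1800 rpm; n = 1800×(1−0.0571) = 1697 rpm
ω = 2π×1697/60 = 177.7 rad/s
τ = P_out/ω = 82973/177.7 = 467 N·m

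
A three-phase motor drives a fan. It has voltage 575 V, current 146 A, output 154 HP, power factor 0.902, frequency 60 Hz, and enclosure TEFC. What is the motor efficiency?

P_out = 154 × 746 = 114884 W
P_in = √3·V_L·I_L·cosφ = 1.732 × 575 × 146 × 0.902 = 131152 W
η = P_out / P_in = 114884 / 131152 = 0.876 = 87.6%

87.6 %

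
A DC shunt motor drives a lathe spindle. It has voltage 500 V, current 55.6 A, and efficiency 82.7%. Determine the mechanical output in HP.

30.8 HP

P_in = V·I = 500 × 55.6 = 27800 W
P_out = η·P_in = 0.827 × 27800 = 22991 W
= 22991/746 = 30.8 HP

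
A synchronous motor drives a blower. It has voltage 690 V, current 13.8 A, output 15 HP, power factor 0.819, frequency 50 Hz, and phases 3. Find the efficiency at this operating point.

P_out = 15 × 746 = 11190 W
P_in = √3·V_L·I_L·cosφ = 1.732 × 690 × 13.8 × 0.819 = 13507 W
η = P_out / P_in = 11190 / 13507 = 0.828 = 82.8%

82.8 %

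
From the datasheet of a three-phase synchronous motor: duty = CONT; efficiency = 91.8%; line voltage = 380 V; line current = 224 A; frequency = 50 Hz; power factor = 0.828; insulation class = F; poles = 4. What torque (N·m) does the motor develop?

713 N·m

P_in = √3·V·I·cosφ = 1.732 × 380 × 224 × 0.828 = 122070 W
P_out = η·P_in = 0.918 × 122070 = 112060 W
n = n_s = 120×50/4 = 1500 rpm (synchronous)
ω = 2π×1500/60 = 157.1 rad/s
τ = P_out/ω = 112060/157.1 = 713 N·m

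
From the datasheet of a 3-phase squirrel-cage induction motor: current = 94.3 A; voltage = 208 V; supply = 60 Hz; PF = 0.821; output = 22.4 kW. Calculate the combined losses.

P_in = √3·V·I·cosφ = 1.732×208×94.3×0.821 = 27891 W
P_out = 22400 W
Losses = P_in − P_out = 27891 − 22400 = 5491 W

5490 W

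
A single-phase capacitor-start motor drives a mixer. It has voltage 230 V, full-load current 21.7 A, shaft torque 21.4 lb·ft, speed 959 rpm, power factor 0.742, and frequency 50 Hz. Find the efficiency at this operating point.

τ = 21.4 lb·ft × 1.356 = 29.02 N·m
ω = 2π × 959/60 = 100.4 rad/s; P_out = τω = 29.02 × 100.4 = 2914 W
P_in = V·I·cosφ = 230 × 21.7 × 0.742 = 3703 W
η = P_out / P_in = 2914 / 3703 = 0.787 = 78.7%

78.7 %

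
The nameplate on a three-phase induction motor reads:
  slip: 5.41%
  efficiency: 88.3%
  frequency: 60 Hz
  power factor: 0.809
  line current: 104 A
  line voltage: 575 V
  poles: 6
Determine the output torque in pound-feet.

459 lb·ft

P_in = √3·V·I·cosφ = 1.732 × 575 × 104 × 0.809 = 83791 W
P_out = η·P_in = 0.883 × 83791 = 73987 W
n_s = 120×60/6 = 1200 rpm; n = 1200×(1−0.0541) = 1135 rpm
ω = 2π×1135/60 = 118.9 rad/s
τ = P_out/ω = 73987/118.9 = 622.3 N·m
In lb·ft: 622.3/1.356 = 459 lb·ft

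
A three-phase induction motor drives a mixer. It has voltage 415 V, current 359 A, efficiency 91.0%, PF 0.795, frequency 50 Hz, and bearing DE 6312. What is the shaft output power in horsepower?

P_in = √3·V·I·cosφ = 1.732 × 415 × 359 × 0.795 = 205143 W
P_out = η·P_in = 0.91 × 205143 = 186680 W
= 186680/746 = 250 HP

250 HP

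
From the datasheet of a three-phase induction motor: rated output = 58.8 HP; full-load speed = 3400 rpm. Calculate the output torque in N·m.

123 N·m

P_out = 58.8 × 746 = 43865 W
ω = 2π × 3400/60 = 356 rad/s
τ = P_out/ω = 43865/356 = 123 N·m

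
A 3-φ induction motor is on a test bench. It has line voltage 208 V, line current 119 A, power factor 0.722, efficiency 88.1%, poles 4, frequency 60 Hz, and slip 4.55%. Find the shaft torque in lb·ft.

112 lb·ft

P_in = √3·V·I·cosφ = 1.732 × 208 × 119 × 0.722 = 30952 W
P_out = η·P_in = 0.881 × 30952 = 27269 W
n_s = 120×60/4 = 1800 rpm; n = 1800×(1−0.0455) = 1718 rpm
ω = 2π×1718/60 = 179.9 rad/s
τ = P_out/ω = 27269/179.9 = 151.6 N·m
In lb·ft: 151.6/1.356 = 112 lb·ft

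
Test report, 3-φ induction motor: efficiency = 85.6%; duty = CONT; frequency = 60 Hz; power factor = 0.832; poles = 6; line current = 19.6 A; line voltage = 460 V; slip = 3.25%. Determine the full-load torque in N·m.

P_in = √3·V·I·cosφ = 1.732 × 460 × 19.6 × 0.832 = 12992 W
P_out = η·P_in = 0.856 × 12992 = 11121 W
n_s = 120×60/6 = 1200 rpm; n = 1200×(1−0.0325) = 1161 rpm
ω = 2π×1161/60 = 121.6 rad/s
τ = P_out/ω = 11121/121.6 = 91.5 N·m

91.5 N·m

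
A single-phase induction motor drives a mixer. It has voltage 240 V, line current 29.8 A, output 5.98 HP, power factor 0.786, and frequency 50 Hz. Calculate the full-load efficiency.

P_out = 5.98 × 746 = 4461 W
P_in = V·I·cosφ = 240 × 29.8 × 0.786 = 5621 W
η = P_out / P_in = 4461 / 5621 = 0.794 = 79.4%

79.4 %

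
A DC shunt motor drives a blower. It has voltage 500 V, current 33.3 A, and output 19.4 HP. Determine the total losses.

P_in = V·I = 500×33.3 = 16650 W
P_out = 19.4×746 = 14472 W
Losses = P_in − P_out = 16650 − 14472 = 2178 W

2180 W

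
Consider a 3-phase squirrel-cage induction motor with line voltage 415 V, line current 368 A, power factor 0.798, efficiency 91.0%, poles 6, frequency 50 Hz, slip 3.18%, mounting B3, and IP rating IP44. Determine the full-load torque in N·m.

1890 N·m

P_in = √3·V·I·cosφ = 1.732 × 415 × 368 × 0.798 = 211080 W
P_out = η·P_in = 0.91 × 211080 = 192083 W
n_s = 120×50/6 = 1000 rpm; n = 1000×(1−0.0318) = 968 rpm
ω = 2π×968/60 = 101.4 rad/s
τ = P_out/ω = 192083/101.4 = 1890 N·m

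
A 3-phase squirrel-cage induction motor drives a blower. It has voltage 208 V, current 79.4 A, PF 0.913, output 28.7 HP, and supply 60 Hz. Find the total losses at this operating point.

4710 W

P_in = √3·V·I·cosφ = 1.732×208×79.4×0.913 = 26116 W
P_out = 28.7×746 = 21410 W
Losses = P_in − P_out = 26116 − 21410 = 4706 W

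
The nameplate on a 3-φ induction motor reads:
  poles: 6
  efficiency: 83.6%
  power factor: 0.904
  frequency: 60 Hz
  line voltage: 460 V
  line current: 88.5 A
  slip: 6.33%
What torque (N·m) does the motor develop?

P_in = √3·V·I·cosφ = 1.732 × 460 × 88.5 × 0.904 = 63741 W
P_out = η·P_in = 0.836 × 63741 = 53287 W
n_s = 120×60/6 = 1200 rpm; n = 1200×(1−0.0633) = 1124 rpm
ω = 2π×1124/60 = 117.7 rad/s
τ = P_out/ω = 53287/117.7 = 453 N·m

453 N·m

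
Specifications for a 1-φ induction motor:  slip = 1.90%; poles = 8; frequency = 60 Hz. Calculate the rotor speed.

883 rpm

n_s = 120f/p = 120×60/8 = 900 rpm
n = n_s(1 − s) = 900 × (1 − 0.019) = 883 rpm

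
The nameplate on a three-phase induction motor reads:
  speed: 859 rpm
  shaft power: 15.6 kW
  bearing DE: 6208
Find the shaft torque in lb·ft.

128 lb·ft

ω = 2π × 859/60 = 89.95 rad/s
τ = P/ω = 15600/89.95 = 173.4 N·m
In lb·ft: 173.4/1.356 = 128 lb·ft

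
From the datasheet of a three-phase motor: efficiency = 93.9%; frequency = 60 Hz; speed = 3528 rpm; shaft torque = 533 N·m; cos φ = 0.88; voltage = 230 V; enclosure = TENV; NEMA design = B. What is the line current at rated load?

598 A

ω = 2π×3528/60 = 369.5 rad/s; P_out = τω = 533 × 369.5 = 196944 W
P_in = P_out / η = 196944 / 0.939 = 209738 W
I_L = P_in / (√3·V_L·cosφ) = 209738 / (1.732 × 230 × 0.88) = 598 A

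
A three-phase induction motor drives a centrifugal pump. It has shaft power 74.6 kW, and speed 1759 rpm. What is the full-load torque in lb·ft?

299 lb·ft

ω = 2π × 1759/60 = 184.2 rad/s
τ = P/ω = 74600/184.2 = 405 N·m
In lb·ft: 405/1.356 = 299 lb·ft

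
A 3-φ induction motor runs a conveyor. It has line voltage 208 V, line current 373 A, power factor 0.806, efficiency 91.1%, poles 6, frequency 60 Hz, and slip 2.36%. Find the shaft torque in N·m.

804 N·m

P_in = √3·V·I·cosφ = 1.732 × 208 × 373 × 0.806 = 108307 W
P_out = η·P_in = 0.911 × 108307 = 98668 W
n_s = 120×60/6 = 1200 rpm; n = 1200×(1−0.0236) = 1172 rpm
ω = 2π×1172/60 = 122.7 rad/s
τ = P_out/ω = 98668/122.7 = 804 N·m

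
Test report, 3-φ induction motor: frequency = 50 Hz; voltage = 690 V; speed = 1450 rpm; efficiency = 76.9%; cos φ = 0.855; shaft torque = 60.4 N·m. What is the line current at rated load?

ω = 2π×1450/60 = 151.8 rad/s; P_out = τω = 60.4 × 151.8 = 9169 W
P_in = P_out / η = 9169 / 0.769 = 11923 W
I_L = P_in / (√3·V_L·cosφ) = 11923 / (1.732 × 690 × 0.855) = 11.7 A

11.7 A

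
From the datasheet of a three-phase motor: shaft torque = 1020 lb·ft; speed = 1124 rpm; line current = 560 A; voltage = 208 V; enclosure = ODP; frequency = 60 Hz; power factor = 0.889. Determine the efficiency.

τ = 1020 lb·ft × 1.356 = 1383 N·m
ω = 2π × 1124/60 = 117.7 rad/s; P_out = τω = 1383 × 117.7 = 162779 W
P_in = √3·V_L·I_L·cosφ = 1.732 × 208 × 560 × 0.889 = 179350 W
η = P_out / P_in = 162779 / 179350 = 0.908 = 90.8%

90.8 %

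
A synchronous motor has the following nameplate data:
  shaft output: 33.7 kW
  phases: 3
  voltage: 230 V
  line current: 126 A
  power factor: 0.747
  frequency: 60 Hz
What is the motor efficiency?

89.9 %

P_out = 33.7 kW = 33700 W
P_in = √3·V_L·I_L·cosφ = 1.732 × 230 × 126 × 0.747 = 37494 W
η = P_out / P_in = 33700 / 37494 = 0.899 = 89.9%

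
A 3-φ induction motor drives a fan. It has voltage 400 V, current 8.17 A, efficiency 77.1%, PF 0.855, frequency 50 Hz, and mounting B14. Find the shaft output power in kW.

P_in = √3·V·I·cosφ = 1.732 × 400 × 8.17 × 0.855 = 4839 W
P_out = η·P_in = 0.771 × 4839 = 3731 W

3.73 kW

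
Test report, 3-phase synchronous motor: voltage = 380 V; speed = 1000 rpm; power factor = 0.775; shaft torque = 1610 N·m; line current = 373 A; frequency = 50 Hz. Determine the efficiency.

88.6 %

ω = 2π × 1000/60 = 104.7 rad/s; P_out = τω = 1610 × 104.7 = 168567 W
P_in = √3·V_L·I_L·cosφ = 1.732 × 380 × 373 × 0.775 = 190258 W
η = P_out / P_in = 168567 / 190258 = 0.886 = 88.6%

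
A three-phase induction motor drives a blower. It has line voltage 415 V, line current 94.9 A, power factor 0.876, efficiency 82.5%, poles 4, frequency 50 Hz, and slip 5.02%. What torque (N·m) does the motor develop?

P_in = √3·V·I·cosφ = 1.732 × 415 × 94.9 × 0.876 = 59754 W
P_out = η·P_in = 0.825 × 59754 = 49297 W
n_s = 120×50/4 = 1500 rpm; n = 1500×(1−0.0502) = 1425 rpm
ω = 2π×1425/60 = 149.2 rad/s
τ = P_out/ω = 49297/149.2 = 330 N·m

330 N·m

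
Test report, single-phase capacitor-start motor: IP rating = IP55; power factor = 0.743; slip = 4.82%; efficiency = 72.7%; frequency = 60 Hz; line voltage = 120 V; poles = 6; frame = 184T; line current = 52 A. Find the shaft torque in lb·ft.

20.8 lb·ft

P_in = V·I·cosφ = 120 × 52 × 0.743 = 4636 W
P_out = η·P_in = 0.727 × 4636 = 3370 W
n_s = 120×60/6 = 1200 rpm; n = 1200×(1−0.0482) = 1142 rpm
ω = 2π×1142/60 = 119.6 rad/s
τ = P_out/ω = 3370/119.6 = 28.18 N·m
In lb·ft: 28.18/1.356 = 20.8 lb·ft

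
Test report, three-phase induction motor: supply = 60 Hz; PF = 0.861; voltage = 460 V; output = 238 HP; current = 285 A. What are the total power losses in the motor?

P_in = √3·V·I·cosφ = 1.732×460×285×0.861 = 195503 W
P_out = 238×746 = 177548 W
Losses = P_in − P_out = 195503 − 177548 = 17955 W

18 kW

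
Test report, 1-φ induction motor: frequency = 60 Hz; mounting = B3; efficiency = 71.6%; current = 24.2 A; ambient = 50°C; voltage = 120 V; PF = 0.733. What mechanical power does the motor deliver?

P_in = V·I·cosφ = 120 × 24.2 × 0.733 = 2129 W
P_out = η·P_in = 0.716 × 2129 = 1524 W

1.52 kW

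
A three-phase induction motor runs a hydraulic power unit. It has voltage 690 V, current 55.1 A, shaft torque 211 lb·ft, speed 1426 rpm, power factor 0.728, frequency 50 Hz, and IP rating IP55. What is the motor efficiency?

89.1 %

τ = 211 lb·ft × 1.356 = 286.1 N·m
ω = 2π × 1426/60 = 149.3 rad/s; P_out = τω = 286.1 × 149.3 = 42715 W
P_in = √3·V_L·I_L·cosφ = 1.732 × 690 × 55.1 × 0.728 = 47938 W
η = P_out / P_in = 42715 / 47938 = 0.891 = 89.1%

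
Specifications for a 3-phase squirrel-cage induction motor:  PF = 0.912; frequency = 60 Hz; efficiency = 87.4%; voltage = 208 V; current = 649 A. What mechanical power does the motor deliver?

186 kW

P_in = √3·V·I·cosφ = 1.732 × 208 × 649 × 0.912 = 213231 W
P_out = η·P_in = 0.874 × 213231 = 186364 W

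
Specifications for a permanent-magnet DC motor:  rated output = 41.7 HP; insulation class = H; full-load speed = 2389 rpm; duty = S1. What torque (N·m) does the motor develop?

P_out = 41.7 × 746 = 31108 W
ω = 2π × 2389/60 = 250.2 rad/s
τ = P_out/ω = 31108/250.2 = 124 N·m

124 N·m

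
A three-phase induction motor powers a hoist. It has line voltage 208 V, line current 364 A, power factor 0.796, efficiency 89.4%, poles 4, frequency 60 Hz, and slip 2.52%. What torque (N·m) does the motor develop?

508 N·m

P_in = √3·V·I·cosφ = 1.732 × 208 × 364 × 0.796 = 104382 W
P_out = η·P_in = 0.894 × 104382 = 93318 W
n_s = 120×60/4 = 1800 rpm; n = 1800×(1−0.0252) = 1755 rpm
ω = 2π×1755/60 = 183.8 rad/s
τ = P_out/ω = 93318/183.8 = 508 N·m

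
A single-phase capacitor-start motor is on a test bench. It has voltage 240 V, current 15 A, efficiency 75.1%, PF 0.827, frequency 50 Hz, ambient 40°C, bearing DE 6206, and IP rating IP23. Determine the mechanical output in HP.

P_in = V·I·cosφ = 240 × 15 × 0.827 = 2977 W
P_out = η·P_in = 0.751 × 2977 = 2236 W
= 2236/746 = 3 HP

3 HP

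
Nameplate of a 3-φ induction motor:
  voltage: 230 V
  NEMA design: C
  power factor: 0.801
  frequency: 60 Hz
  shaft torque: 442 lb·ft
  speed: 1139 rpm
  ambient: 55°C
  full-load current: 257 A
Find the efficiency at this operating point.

87.2 %

τ = 442 lb·ft × 1.356 = 599.4 N·m
ω = 2π × 1139/60 = 119.3 rad/s; P_out = τω = 599.4 × 119.3 = 71508 W
P_in = √3·V_L·I_L·cosφ = 1.732 × 230 × 257 × 0.801 = 82005 W
η = P_out / P_in = 71508 / 82005 = 0.872 = 87.2%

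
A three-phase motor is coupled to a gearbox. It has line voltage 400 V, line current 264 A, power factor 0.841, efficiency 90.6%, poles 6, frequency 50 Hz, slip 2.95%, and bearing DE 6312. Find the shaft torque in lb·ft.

1010 lb·ft

P_in = √3·V·I·cosφ = 1.732 × 400 × 264 × 0.841 = 153818 W
P_out = η·P_in = 0.906 × 153818 = 139359 W
n_s = 120×50/6 = 1000 rpm; n = 1000×(1−0.0295) = 971 rpm
ω = 2π×971/60 = 101.7 rad/s
τ = P_out/ω = 139359/101.7 = 1370 N·m
In lb·ft: 1370/1.356 = 1010 lb·ft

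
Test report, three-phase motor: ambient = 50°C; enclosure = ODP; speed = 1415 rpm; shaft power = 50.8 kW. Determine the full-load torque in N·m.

343 N·m

ω = 2π × 1415/60 = 148.2 rad/s
τ = P/ω = 50800/148.2 = 343 N·m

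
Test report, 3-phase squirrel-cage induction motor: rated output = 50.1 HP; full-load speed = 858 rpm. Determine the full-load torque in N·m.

P_out = 50.1 × 746 = 37375 W
ω = 2π × 858/60 = 89.85 rad/s
τ = P_out/ω = 37375/89.85 = 416 N·m

416 N·m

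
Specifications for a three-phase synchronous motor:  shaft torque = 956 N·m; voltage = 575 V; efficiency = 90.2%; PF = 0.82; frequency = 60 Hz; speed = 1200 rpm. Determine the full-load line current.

163 A

ω = 2π×1200/60 = 125.7 rad/s; P_out = τω = 956 × 125.7 = 120169 W
P_in = P_out / η = 120169 / 0.902 = 133225 W
I_L = P_in / (√3·V_L·cosφ) = 133225 / (1.732 × 575 × 0.82) = 163 A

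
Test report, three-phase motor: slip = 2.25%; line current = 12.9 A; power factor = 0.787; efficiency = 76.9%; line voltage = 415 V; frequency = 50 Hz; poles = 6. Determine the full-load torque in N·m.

54.8 N·m

P_in = √3·V·I·cosφ = 1.732 × 415 × 12.9 × 0.787 = 7297 W
P_out = η·P_in = 0.769 × 7297 = 5611 W
n_s = 120×50/6 = 1000 rpm; n = 1000×(1−0.0225) = 978 rpm
ω = 2π×978/60 = 102.4 rad/s
τ = P_out/ω = 5611/102.4 = 54.8 N·m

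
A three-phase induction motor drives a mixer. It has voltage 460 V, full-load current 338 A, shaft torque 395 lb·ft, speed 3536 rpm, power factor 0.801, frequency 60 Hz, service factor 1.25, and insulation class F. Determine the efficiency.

91.9 %

τ = 395 lb·ft × 1.356 = 535.6 N·m
ω = 2π × 3536/60 = 370.3 rad/s; P_out = τω = 535.6 × 370.3 = 198333 W
P_in = √3·V_L·I_L·cosφ = 1.732 × 460 × 338 × 0.801 = 215702 W
η = P_out / P_in = 198333 / 215702 = 0.919 = 91.9%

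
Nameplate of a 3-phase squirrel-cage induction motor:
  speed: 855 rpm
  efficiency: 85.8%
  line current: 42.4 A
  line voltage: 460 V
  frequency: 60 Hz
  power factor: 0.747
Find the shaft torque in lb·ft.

P_in = √3·V·I·cosφ = 1.732 × 460 × 42.4 × 0.747 = 25234 W
P_out = η·P_in = 0.858 × 25234 = 21651 W
n = 855 rpm
ω = 2π×855/60 = 89.54 rad/s
τ = P_out/ω = 21651/89.54 = 241.8 N·m
In lb·ft: 241.8/1.356 = 178 lb·ft

178 lb·ft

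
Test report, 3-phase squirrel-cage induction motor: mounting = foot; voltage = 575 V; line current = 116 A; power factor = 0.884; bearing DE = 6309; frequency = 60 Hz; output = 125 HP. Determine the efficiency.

91.3 %

P_out = 125 × 746 = 93250 W
P_in = √3·V_L·I_L·cosφ = 1.732 × 575 × 116 × 0.884 = 102124 W
η = P_out / P_in = 93250 / 102124 = 0.913 = 91.3%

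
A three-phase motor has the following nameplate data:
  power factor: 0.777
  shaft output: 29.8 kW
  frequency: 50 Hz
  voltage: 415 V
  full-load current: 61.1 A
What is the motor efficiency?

87.3 %

P_out = 29.8 kW = 29800 W
P_in = √3·V_L·I_L·cosφ = 1.732 × 415 × 61.1 × 0.777 = 34124 W
η = P_out / P_in = 29800 / 34124 = 0.873 = 87.3%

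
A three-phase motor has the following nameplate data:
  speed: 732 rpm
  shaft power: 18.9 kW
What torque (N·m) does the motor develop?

247 N·m

ω = 2π × 732/60 = 76.65 rad/s
τ = P/ω = 18900/76.65 = 247 N·m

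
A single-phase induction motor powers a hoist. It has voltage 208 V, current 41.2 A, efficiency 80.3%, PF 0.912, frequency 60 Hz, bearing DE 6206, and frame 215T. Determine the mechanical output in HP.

P_in = V·I·cosφ = 208 × 41.2 × 0.912 = 7815 W
P_out = η·P_in = 0.803 × 7815 = 6275 W
= 6275/746 = 8.41 HP

8.41 HP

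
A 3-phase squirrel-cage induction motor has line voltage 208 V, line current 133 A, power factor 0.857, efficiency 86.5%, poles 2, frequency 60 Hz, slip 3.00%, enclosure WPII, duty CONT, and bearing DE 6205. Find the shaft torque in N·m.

97.1 N·m

P_in = √3·V·I·cosφ = 1.732 × 208 × 133 × 0.857 = 41062 W
P_out = η·P_in = 0.865 × 41062 = 35519 W
n_s = 120×60/2 = 3600 rpm; n = 3600×(1−0.03) = 3492 rpm
ω = 2π×3492/60 = 365.7 rad/s
τ = P_out/ω = 35519/365.7 = 97.1 N·m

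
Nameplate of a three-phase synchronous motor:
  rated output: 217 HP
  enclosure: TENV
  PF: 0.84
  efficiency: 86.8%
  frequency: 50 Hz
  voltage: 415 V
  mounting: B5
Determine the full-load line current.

P_out = 217 × 746 = 161882 W
P_in = P_out / η = 161882 / 0.868 = 186500 W
I_L = P_in / (√3·V_L·cosφ) = 186500 / (1.732 × 415 × 0.84) = 309 A

309 A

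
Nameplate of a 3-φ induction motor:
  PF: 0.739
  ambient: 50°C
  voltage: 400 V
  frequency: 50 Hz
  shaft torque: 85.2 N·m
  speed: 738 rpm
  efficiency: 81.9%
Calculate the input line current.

ω = 2π×738/60 = 77.28 rad/s; P_out = τω = 85.2 × 77.28 = 6584 W
P_in = P_out / η = 6584 / 0.819 = 8039 W
I_L = P_in / (√3·V_L·cosφ) = 8039 / (1.732 × 400 × 0.739) = 15.7 A

15.7 A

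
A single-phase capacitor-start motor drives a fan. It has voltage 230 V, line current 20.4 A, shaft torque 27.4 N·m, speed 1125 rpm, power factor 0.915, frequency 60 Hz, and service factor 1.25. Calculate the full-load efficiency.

ω = 2π × 1125/60 = 117.8 rad/s; P_out = τω = 27.4 × 117.8 = 3228 W
P_in = V·I·cosφ = 230 × 20.4 × 0.915 = 4293 W
η = P_out / P_in = 3228 / 4293 = 0.752 = 75.2%

75.2 %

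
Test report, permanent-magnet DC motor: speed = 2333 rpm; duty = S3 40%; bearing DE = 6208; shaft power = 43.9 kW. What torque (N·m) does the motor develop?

180 N·m

ω = 2π × 2333/60 = 244.3 rad/s
τ = P/ω = 43900/244.3 = 180 N·m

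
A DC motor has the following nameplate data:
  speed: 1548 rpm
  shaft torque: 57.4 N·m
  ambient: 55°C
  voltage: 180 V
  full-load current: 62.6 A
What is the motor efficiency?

ω = 2π × 1548/60 = 162.1 rad/s; P_out = τω = 57.4 × 162.1 = 9305 W
P_in = V·I = 180 × 62.6 = 11268 W
η = P_out / P_in = 9305 / 11268 = 0.826 = 82.6%

82.6 %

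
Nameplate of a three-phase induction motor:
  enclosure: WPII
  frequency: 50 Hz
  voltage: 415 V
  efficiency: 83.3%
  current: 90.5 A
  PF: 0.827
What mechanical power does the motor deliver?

44.8 kW

P_in = √3·V·I·cosφ = 1.732 × 415 × 90.5 × 0.827 = 53796 W
P_out = η·P_in = 0.833 × 53796 = 44812 W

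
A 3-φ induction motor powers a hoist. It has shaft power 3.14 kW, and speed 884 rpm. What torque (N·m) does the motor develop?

ω = 2π × 884/60 = 92.57 rad/s
τ = P/ω = 3140/92.57 = 33.9 N·m

33.9 N·m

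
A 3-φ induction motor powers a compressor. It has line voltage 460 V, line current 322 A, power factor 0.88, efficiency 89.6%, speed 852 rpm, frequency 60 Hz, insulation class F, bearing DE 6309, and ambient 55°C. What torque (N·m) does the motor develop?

P_in = √3·V·I·cosφ = 1.732 × 460 × 322 × 0.88 = 225759 W
P_out = η·P_in = 0.896 × 225759 = 202280 W
n = 852 rpm
ω = 2π×852/60 = 89.22 rad/s
τ = P_out/ω = 202280/89.22 = 2270 N·m

2270 N·m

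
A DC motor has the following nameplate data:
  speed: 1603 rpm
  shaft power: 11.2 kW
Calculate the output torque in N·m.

66.7 N·m

ω = 2π × 1603/60 = 167.9 rad/s
τ = P/ω = 11200/167.9 = 66.7 N·m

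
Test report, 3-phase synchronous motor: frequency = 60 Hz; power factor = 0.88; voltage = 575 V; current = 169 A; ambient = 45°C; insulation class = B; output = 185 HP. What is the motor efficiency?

93.2 %

P_out = 185 × 746 = 138010 W
P_in = √3·V_L·I_L·cosφ = 1.732 × 575 × 169 × 0.88 = 148110 W
η = P_out / P_in = 138010 / 148110 = 0.932 = 93.2%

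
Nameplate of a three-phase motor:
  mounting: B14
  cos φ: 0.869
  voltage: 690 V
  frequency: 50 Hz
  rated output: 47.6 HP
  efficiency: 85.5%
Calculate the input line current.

40 A

P_out = 47.6 × 746 = 35510 W
P_in = P_out / η = 35510 / 0.855 = 41532 W
I_L = P_in / (√3·V_L·cosφ) = 41532 / (1.732 × 690 × 0.869) = 40 A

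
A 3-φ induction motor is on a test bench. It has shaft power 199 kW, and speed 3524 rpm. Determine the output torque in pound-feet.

ω = 2π × 3524/60 = 369 rad/s
τ = P/ω = 199000/369 = 539.3 N·m
In lb·ft: 539.3/1.356 = 398 lb·ft

398 lb·ft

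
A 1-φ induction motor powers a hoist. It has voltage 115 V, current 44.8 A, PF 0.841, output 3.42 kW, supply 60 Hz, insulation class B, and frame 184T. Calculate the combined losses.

913 W

P_in = V·I·cosφ = 115×44.8×0.841 = 4333 W
P_out = 3420 W
Losses = P_in − P_out = 4333 − 3420 = 913 W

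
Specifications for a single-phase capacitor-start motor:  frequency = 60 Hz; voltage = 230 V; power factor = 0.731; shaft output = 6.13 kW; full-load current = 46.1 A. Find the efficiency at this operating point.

79.1 %

P_out = 6.13 kW = 6130 W
P_in = V·I·cosφ = 230 × 46.1 × 0.731 = 7751 W
η = P_out / P_in = 6130 / 7751 = 0.791 = 79.1%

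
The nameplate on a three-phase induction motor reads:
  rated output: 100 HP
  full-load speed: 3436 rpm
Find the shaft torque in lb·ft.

P_out = 100 × 746 = 74600 W
ω = 2π × 3436/60 = 359.8 rad/s
τ = P_out/ω = 74600/359.8 = 207.3 N·m
In lb·ft: 207.3/1.356 = 153 lb·ft

153 lb·ft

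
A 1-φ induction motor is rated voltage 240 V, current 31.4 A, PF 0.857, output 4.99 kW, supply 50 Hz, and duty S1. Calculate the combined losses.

1.47 kW

P_in = V·I·cosφ = 240×31.4×0.857 = 6458 W
P_out = 4990 W
Losses = P_in − P_out = 6458 − 4990 = 1468 W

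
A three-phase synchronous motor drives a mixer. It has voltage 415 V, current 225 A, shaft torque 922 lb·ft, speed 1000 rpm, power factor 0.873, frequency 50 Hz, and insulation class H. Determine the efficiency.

τ = 922 lb·ft × 1.356 = 1250 N·m
ω = 2π × 1000/60 = 104.7 rad/s; P_out = τω = 1250 × 104.7 = 130875 W
P_in = √3·V_L·I_L·cosφ = 1.732 × 415 × 225 × 0.873 = 141186 W
η = P_out / P_in = 130875 / 141186 = 0.927 = 92.7%

92.7 %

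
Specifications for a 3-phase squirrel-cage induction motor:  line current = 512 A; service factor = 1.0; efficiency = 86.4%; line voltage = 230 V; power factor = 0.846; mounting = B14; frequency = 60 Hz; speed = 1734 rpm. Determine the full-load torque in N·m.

821 N·m

P_in = √3·V·I·cosφ = 1.732 × 230 × 512 × 0.846 = 172550 W
P_out = η·P_in = 0.864 × 172550 = 149083 W
n = 1734 rpm
ω = 2π×1734/60 = 181.6 rad/s
τ = P_out/ω = 149083/181.6 = 821 N·m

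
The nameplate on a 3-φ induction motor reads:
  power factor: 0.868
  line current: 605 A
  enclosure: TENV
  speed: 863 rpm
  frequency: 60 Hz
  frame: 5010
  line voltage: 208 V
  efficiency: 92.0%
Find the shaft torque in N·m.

1930 N·m

P_in = √3·V·I·cosφ = 1.732 × 208 × 605 × 0.868 = 189185 W
P_out = η·P_in = 0.92 × 189185 = 174050 W
n = 863 rpm
ω = 2π×863/60 = 90.37 rad/s
τ = P_out/ω = 174050/90.37 = 1930 N·m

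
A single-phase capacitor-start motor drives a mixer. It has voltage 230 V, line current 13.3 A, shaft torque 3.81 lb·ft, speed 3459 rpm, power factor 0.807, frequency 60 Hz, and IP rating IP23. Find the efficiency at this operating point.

τ = 3.81 lb·ft × 1.356 = 5.166 N·m
ω = 2π × 3459/60 = 362.2 rad/s; P_out = τω = 5.166 × 362.2 = 1871 W
P_in = V·I·cosφ = 230 × 13.3 × 0.807 = 2469 W
η = P_out / P_in = 1871 / 2469 = 0.758 = 75.8%

75.8 %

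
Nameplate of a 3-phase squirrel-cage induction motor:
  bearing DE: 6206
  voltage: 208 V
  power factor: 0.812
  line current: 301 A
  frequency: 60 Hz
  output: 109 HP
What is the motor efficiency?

P_out = 109 × 746 = 81314 W
P_in = √3·V_L·I_L·cosφ = 1.732 × 208 × 301 × 0.812 = 88051 W
η = P_out / P_in = 81314 / 88051 = 0.923 = 92.3%

92.3 %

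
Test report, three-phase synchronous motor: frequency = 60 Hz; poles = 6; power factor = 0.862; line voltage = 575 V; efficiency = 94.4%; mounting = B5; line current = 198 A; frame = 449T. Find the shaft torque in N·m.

1280 N·m

P_in = √3·V·I·cosφ = 1.732 × 575 × 198 × 0.862 = 169976 W
P_out = η·P_in = 0.944 × 169976 = 160457 W
n = n_s = 120×60/6 = 1200 rpm (synchronous)
ω = 2π×1200/60 = 125.7 rad/s
τ = P_out/ω = 160457/125.7 = 1280 N·m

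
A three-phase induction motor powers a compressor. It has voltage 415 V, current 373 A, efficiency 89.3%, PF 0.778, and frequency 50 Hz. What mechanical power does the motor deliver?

P_in = √3·V·I·cosφ = 1.732 × 415 × 373 × 0.778 = 208586 W
P_out = η·P_in = 0.893 × 208586 = 186267 W

186 kW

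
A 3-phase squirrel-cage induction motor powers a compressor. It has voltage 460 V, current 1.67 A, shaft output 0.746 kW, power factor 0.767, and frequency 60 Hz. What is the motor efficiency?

P_out = 0.746 kW = 746 W
P_in = √3·V_L·I_L·cosφ = 1.732 × 460 × 1.67 × 0.767 = 1021 W
η = P_out / P_in = 746 / 1021 = 0.731 = 73.1%

73.1 %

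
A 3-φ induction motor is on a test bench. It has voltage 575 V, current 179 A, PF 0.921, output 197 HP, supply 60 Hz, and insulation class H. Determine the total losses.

17200 W

P_in = √3·V·I·cosφ = 1.732×575×179×0.921 = 164183 W
P_out = 197×746 = 146962 W
Losses = P_in − P_out = 164183 − 146962 = 17221 W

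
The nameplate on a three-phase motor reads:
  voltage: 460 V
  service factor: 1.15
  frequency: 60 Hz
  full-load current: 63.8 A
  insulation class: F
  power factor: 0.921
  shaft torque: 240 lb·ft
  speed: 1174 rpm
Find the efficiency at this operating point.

85.4 %

τ = 240 lb·ft × 1.356 = 325.4 N·m
ω = 2π × 1174/60 = 122.9 rad/s; P_out = τω = 325.4 × 122.9 = 39992 W
P_in = √3·V_L·I_L·cosφ = 1.732 × 460 × 63.8 × 0.921 = 46815 W
η = P_out / P_in = 39992 / 46815 = 0.854 = 85.4%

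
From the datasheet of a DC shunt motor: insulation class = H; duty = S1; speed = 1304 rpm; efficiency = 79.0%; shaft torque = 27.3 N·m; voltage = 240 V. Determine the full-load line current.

ω = 2π×1304/60 = 136.6 rad/s; P_out = τω = 27.3 × 136.6 = 3729 W
P_in = P_out / η = 3729 / 0.790 = 4720 W
I = P_in / V = 4720 / 240 = 19.7 A

19.7 A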